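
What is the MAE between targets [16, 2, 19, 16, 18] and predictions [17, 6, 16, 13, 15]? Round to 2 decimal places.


Absolute errors: [1, 4, 3, 3, 3]
Sum of absolute errors = 14
MAE = 14 / 5 = 2.80

2.80


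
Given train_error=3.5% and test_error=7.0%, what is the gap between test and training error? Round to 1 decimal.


Generalization gap = test_error - train_error
= 7.0 - 3.5
= 3.5%
A moderate gap.

3.5


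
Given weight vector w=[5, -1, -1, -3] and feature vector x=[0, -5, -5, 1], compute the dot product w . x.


Element-wise products:
5 * 0 = 0
-1 * -5 = 5
-1 * -5 = 5
-3 * 1 = -3
Sum = 0 + 5 + 5 + -3
= 7

7


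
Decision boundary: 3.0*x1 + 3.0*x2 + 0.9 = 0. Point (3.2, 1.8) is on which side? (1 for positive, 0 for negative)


Compute 3.0 * 3.2 + 3.0 * 1.8 + 0.9
= 9.6 + 5.4 + 0.9
= 15.9
Since 15.9 >= 0, the point is on the positive side.

1


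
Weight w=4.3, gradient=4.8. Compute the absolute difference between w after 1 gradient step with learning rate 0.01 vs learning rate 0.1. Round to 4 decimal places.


With lr=0.01: w_new = 4.3 - 0.01 * 4.8 = 4.252
With lr=0.1: w_new = 4.3 - 0.1 * 4.8 = 3.82
Absolute difference = |4.252 - 3.82|
= 0.4320

0.4320


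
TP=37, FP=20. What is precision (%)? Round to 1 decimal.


Precision = TP / (TP + FP) * 100
= 37 / (37 + 20)
= 37 / 57
= 0.6491
= 64.9%

64.9


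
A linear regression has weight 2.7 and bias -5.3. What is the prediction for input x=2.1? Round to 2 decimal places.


y = 2.7 * 2.1 + (-5.3)
= 5.67 + (-5.3)
= 0.37

0.37


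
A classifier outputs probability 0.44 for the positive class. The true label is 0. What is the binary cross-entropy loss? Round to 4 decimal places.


For y=0: Loss = -log(1-p)
= -log(1 - 0.44)
= -log(0.56)
= -(-0.5798)
= 0.5798

0.5798


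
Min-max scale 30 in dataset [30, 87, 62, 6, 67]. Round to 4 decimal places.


Min = 6, Max = 87
Range = 87 - 6 = 81
Scaled = (x - min) / (max - min)
= (30 - 6) / 81
= 24 / 81
= 0.2963

0.2963


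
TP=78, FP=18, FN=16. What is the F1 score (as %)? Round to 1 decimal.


Precision = TP / (TP + FP) = 78 / 96 = 0.8125
Recall = TP / (TP + FN) = 78 / 94 = 0.8298
F1 = 2 * P * R / (P + R)
= 2 * 0.8125 * 0.8298 / (0.8125 + 0.8298)
= 1.3484 / 1.6423
= 0.8211
As percentage: 82.1%

82.1


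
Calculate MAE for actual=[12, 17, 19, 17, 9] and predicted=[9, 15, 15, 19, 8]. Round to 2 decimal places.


Absolute errors: [3, 2, 4, 2, 1]
Sum of absolute errors = 12
MAE = 12 / 5 = 2.40

2.40


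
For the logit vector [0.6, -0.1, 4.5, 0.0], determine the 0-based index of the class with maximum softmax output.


Softmax is a monotonic transformation, so it preserves the argmax.
We need to find the index of the maximum logit.
Index 0: 0.6
Index 1: -0.1
Index 2: 4.5
Index 3: 0.0
Maximum logit = 4.5 at index 2

2


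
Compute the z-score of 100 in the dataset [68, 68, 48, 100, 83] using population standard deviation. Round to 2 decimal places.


Mean = (68 + 68 + 48 + 100 + 83) / 5 = 73.4
Variance = sum((x_i - mean)^2) / n = 300.64
Std = sqrt(300.64) = 17.339
Z = (x - mean) / std
= (100 - 73.4) / 17.339
= 26.6 / 17.339
= 1.53

1.53


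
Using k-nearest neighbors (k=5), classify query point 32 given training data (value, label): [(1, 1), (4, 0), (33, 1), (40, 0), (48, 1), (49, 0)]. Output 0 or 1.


Distances from query 32:
Point 33 (class 1): distance = 1
Point 40 (class 0): distance = 8
Point 48 (class 1): distance = 16
Point 49 (class 0): distance = 17
Point 4 (class 0): distance = 28
K=5 nearest neighbors: classes = [1, 0, 1, 0, 0]
Votes for class 1: 2 / 5
Majority vote => class 0

0


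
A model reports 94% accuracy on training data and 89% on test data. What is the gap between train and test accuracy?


Gap = train_accuracy - test_accuracy
= 94 - 89
= 5%
This moderate gap may indicate mild overfitting.

5


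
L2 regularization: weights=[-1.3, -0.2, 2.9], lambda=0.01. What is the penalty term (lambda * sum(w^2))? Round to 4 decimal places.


Squaring each weight:
(-1.3)^2 = 1.69
(-0.2)^2 = 0.04
2.9^2 = 8.41
Sum of squares = 10.14
Penalty = 0.01 * 10.14 = 0.1014

0.1014


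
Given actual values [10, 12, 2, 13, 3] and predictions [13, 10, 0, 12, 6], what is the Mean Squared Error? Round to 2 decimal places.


Differences: [-3, 2, 2, 1, -3]
Squared errors: [9, 4, 4, 1, 9]
Sum of squared errors = 27
MSE = 27 / 5 = 5.40

5.40


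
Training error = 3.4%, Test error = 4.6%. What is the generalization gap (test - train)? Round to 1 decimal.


Generalization gap = test_error - train_error
= 4.6 - 3.4
= 1.2%
A small gap suggests good generalization.

1.2


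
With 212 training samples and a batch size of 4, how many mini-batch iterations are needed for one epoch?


Iterations per epoch = dataset_size / batch_size
= 212 / 4
= 53

53


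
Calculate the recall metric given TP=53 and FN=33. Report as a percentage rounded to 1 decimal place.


Recall = TP / (TP + FN) * 100
= 53 / (53 + 33)
= 53 / 86
= 0.6163
= 61.6%

61.6


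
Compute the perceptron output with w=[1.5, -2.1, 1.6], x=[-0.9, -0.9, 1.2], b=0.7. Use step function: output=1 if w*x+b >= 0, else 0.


z = w . x + b
= 1.5*-0.9 + -2.1*-0.9 + 1.6*1.2 + 0.7
= -1.35 + 1.89 + 1.92 + 0.7
= 2.46 + 0.7
= 3.16
Since z = 3.16 >= 0, output = 1

1


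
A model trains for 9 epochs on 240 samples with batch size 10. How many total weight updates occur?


Iterations per epoch = 240 / 10 = 24
Total updates = iterations_per_epoch * epochs
= 24 * 9
= 216

216


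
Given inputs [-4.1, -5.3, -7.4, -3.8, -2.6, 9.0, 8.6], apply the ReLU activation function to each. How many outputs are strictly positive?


ReLU(x) = max(0, x) for each element:
ReLU(-4.1) = 0
ReLU(-5.3) = 0
ReLU(-7.4) = 0
ReLU(-3.8) = 0
ReLU(-2.6) = 0
ReLU(9.0) = 9.0
ReLU(8.6) = 8.6
Active neurons (>0): 2

2


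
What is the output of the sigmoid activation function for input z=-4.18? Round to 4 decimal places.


sigmoid(z) = 1 / (1 + exp(-z))
exp(-(-4.18)) = exp(4.18) = 65.3659
1 + 65.3659 = 66.3659
1 / 66.3659 = 0.0151

0.0151


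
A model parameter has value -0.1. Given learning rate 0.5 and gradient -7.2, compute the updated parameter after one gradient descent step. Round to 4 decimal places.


w_new = w_old - lr * gradient
= -0.1 - 0.5 * -7.2
= -0.1 - (-3.6)
= 3.5000

3.5000


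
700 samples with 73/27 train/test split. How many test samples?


Train samples = 700 * 73% = 511
Test samples = 700 - 511
= 189

189


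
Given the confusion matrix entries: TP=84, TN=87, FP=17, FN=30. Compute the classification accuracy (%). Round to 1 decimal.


Accuracy = (TP + TN) / (TP + TN + FP + FN) * 100
= (84 + 87) / (84 + 87 + 17 + 30)
= 171 / 218
= 0.7844
= 78.4%

78.4


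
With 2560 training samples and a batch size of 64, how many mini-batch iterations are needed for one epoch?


Iterations per epoch = dataset_size / batch_size
= 2560 / 64
= 40

40


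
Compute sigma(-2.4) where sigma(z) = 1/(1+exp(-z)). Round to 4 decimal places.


sigmoid(z) = 1 / (1 + exp(-z))
exp(-(-2.4)) = exp(2.4) = 11.0232
1 + 11.0232 = 12.0232
1 / 12.0232 = 0.0832

0.0832


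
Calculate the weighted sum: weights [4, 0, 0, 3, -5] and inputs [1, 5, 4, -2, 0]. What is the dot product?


Element-wise products:
4 * 1 = 4
0 * 5 = 0
0 * 4 = 0
3 * -2 = -6
-5 * 0 = 0
Sum = 4 + 0 + 0 + -6 + 0
= -2

-2


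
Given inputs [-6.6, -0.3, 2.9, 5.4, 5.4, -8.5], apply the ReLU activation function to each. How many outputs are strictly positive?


ReLU(x) = max(0, x) for each element:
ReLU(-6.6) = 0
ReLU(-0.3) = 0
ReLU(2.9) = 2.9
ReLU(5.4) = 5.4
ReLU(5.4) = 5.4
ReLU(-8.5) = 0
Active neurons (>0): 3

3


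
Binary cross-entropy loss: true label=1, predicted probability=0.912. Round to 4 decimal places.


For y=1: Loss = -log(p)
= -log(0.912)
= -(-0.0921)
= 0.0921

0.0921


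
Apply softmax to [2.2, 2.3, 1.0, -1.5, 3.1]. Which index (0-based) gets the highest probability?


Softmax is a monotonic transformation, so it preserves the argmax.
We need to find the index of the maximum logit.
Index 0: 2.2
Index 1: 2.3
Index 2: 1.0
Index 3: -1.5
Index 4: 3.1
Maximum logit = 3.1 at index 4

4


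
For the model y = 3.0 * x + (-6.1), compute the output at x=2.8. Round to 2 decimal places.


y = 3.0 * 2.8 + (-6.1)
= 8.4 + (-6.1)
= 2.30

2.30


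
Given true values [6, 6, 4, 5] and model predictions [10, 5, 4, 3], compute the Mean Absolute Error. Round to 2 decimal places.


Absolute errors: [4, 1, 0, 2]
Sum of absolute errors = 7
MAE = 7 / 4 = 1.75

1.75


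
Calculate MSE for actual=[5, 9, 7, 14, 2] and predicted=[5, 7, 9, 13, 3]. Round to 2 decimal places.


Differences: [0, 2, -2, 1, -1]
Squared errors: [0, 4, 4, 1, 1]
Sum of squared errors = 10
MSE = 10 / 5 = 2.00

2.00


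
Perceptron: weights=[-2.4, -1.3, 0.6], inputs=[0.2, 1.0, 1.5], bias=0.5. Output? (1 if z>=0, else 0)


z = w . x + b
= -2.4*0.2 + -1.3*1.0 + 0.6*1.5 + 0.5
= -0.48 + -1.3 + 0.9 + 0.5
= -0.88 + 0.5
= -0.38
Since z = -0.38 < 0, output = 0

0


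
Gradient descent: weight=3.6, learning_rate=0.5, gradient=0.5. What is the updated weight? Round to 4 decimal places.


w_new = w_old - lr * gradient
= 3.6 - 0.5 * 0.5
= 3.6 - (0.25)
= 3.3500

3.3500


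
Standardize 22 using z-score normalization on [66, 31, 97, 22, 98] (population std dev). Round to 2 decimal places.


Mean = (66 + 31 + 97 + 22 + 98) / 5 = 62.8
Variance = sum((x_i - mean)^2) / n = 1018.96
Std = sqrt(1018.96) = 31.9212
Z = (x - mean) / std
= (22 - 62.8) / 31.9212
= -40.8 / 31.9212
= -1.28

-1.28


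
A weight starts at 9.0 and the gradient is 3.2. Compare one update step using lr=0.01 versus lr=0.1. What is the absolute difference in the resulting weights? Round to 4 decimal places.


With lr=0.01: w_new = 9.0 - 0.01 * 3.2 = 8.968
With lr=0.1: w_new = 9.0 - 0.1 * 3.2 = 8.68
Absolute difference = |8.968 - 8.68|
= 0.2880

0.2880


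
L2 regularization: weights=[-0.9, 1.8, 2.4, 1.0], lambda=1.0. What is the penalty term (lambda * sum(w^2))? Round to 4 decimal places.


Squaring each weight:
(-0.9)^2 = 0.81
1.8^2 = 3.24
2.4^2 = 5.76
1.0^2 = 1.0
Sum of squares = 10.81
Penalty = 1.0 * 10.81 = 10.8100

10.8100


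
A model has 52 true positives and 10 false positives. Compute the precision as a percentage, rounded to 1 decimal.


Precision = TP / (TP + FP) * 100
= 52 / (52 + 10)
= 52 / 62
= 0.8387
= 83.9%

83.9


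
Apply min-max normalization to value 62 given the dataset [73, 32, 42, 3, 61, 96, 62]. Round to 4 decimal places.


Min = 3, Max = 96
Range = 96 - 3 = 93
Scaled = (x - min) / (max - min)
= (62 - 3) / 93
= 59 / 93
= 0.6344

0.6344


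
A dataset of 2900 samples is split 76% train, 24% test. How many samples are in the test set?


Train samples = 2900 * 76% = 2204
Test samples = 2900 - 2204
= 696

696


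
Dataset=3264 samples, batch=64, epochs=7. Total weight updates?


Iterations per epoch = 3264 / 64 = 51
Total updates = iterations_per_epoch * epochs
= 51 * 7
= 357

357


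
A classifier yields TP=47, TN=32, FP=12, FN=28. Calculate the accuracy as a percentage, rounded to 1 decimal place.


Accuracy = (TP + TN) / (TP + TN + FP + FN) * 100
= (47 + 32) / (47 + 32 + 12 + 28)
= 79 / 119
= 0.6639
= 66.4%

66.4


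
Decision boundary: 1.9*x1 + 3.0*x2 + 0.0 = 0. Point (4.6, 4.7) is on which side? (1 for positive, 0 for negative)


Compute 1.9 * 4.6 + 3.0 * 4.7 + 0.0
= 8.74 + 14.1 + 0.0
= 22.84
Since 22.84 >= 0, the point is on the positive side.

1


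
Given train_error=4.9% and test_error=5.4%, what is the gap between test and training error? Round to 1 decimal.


Generalization gap = test_error - train_error
= 5.4 - 4.9
= 0.5%
A small gap suggests good generalization.

0.5


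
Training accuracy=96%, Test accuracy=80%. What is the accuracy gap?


Gap = train_accuracy - test_accuracy
= 96 - 80
= 16%
This gap suggests the model is overfitting.

16


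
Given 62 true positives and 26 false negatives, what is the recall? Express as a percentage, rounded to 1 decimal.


Recall = TP / (TP + FN) * 100
= 62 / (62 + 26)
= 62 / 88
= 0.7045
= 70.5%

70.5


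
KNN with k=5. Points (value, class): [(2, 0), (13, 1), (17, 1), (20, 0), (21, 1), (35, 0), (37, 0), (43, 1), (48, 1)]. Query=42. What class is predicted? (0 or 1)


Distances from query 42:
Point 43 (class 1): distance = 1
Point 37 (class 0): distance = 5
Point 48 (class 1): distance = 6
Point 35 (class 0): distance = 7
Point 21 (class 1): distance = 21
K=5 nearest neighbors: classes = [1, 0, 1, 0, 1]
Votes for class 1: 3 / 5
Majority vote => class 1

1


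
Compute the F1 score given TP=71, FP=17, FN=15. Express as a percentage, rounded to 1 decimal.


Precision = TP / (TP + FP) = 71 / 88 = 0.8068
Recall = TP / (TP + FN) = 71 / 86 = 0.8256
F1 = 2 * P * R / (P + R)
= 2 * 0.8068 * 0.8256 / (0.8068 + 0.8256)
= 1.3322 / 1.6324
= 0.8161
As percentage: 81.6%

81.6


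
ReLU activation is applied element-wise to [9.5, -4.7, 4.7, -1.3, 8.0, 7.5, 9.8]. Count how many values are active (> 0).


ReLU(x) = max(0, x) for each element:
ReLU(9.5) = 9.5
ReLU(-4.7) = 0
ReLU(4.7) = 4.7
ReLU(-1.3) = 0
ReLU(8.0) = 8.0
ReLU(7.5) = 7.5
ReLU(9.8) = 9.8
Active neurons (>0): 5

5


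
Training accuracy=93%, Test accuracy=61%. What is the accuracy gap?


Gap = train_accuracy - test_accuracy
= 93 - 61
= 32%
This large gap strongly indicates overfitting.

32


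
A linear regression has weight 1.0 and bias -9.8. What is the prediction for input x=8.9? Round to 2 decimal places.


y = 1.0 * 8.9 + (-9.8)
= 8.9 + (-9.8)
= -0.90

-0.90


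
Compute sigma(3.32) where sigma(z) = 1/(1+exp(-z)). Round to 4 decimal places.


sigmoid(z) = 1 / (1 + exp(-z))
exp(-(3.32)) = exp(-3.32) = 0.0362
1 + 0.0362 = 1.0362
1 / 1.0362 = 0.9651

0.9651


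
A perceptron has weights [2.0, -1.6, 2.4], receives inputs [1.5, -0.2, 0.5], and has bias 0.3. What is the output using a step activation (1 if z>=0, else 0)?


z = w . x + b
= 2.0*1.5 + -1.6*-0.2 + 2.4*0.5 + 0.3
= 3.0 + 0.32 + 1.2 + 0.3
= 4.52 + 0.3
= 4.82
Since z = 4.82 >= 0, output = 1

1


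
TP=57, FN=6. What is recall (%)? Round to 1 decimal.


Recall = TP / (TP + FN) * 100
= 57 / (57 + 6)
= 57 / 63
= 0.9048
= 90.5%

90.5


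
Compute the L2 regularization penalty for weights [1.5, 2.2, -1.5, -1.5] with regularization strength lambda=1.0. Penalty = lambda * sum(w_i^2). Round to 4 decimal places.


Squaring each weight:
1.5^2 = 2.25
2.2^2 = 4.84
(-1.5)^2 = 2.25
(-1.5)^2 = 2.25
Sum of squares = 11.59
Penalty = 1.0 * 11.59 = 11.5900

11.5900


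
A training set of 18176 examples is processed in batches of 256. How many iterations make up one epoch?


Iterations per epoch = dataset_size / batch_size
= 18176 / 256
= 71

71


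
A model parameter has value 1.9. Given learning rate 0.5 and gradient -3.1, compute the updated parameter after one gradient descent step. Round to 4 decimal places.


w_new = w_old - lr * gradient
= 1.9 - 0.5 * -3.1
= 1.9 - (-1.55)
= 3.4500

3.4500


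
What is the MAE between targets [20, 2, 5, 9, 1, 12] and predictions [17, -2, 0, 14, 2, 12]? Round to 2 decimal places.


Absolute errors: [3, 4, 5, 5, 1, 0]
Sum of absolute errors = 18
MAE = 18 / 6 = 3.00

3.00


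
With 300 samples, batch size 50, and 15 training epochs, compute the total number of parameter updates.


Iterations per epoch = 300 / 50 = 6
Total updates = iterations_per_epoch * epochs
= 6 * 15
= 90

90


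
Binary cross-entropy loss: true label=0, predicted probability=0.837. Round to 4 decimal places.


For y=0: Loss = -log(1-p)
= -log(1 - 0.837)
= -log(0.163)
= -(-1.814)
= 1.8140

1.8140


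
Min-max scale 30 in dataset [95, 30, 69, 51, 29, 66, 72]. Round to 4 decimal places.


Min = 29, Max = 95
Range = 95 - 29 = 66
Scaled = (x - min) / (max - min)
= (30 - 29) / 66
= 1 / 66
= 0.0152

0.0152


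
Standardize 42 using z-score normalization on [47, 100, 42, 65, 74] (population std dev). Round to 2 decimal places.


Mean = (47 + 100 + 42 + 65 + 74) / 5 = 65.6
Variance = sum((x_i - mean)^2) / n = 431.44
Std = sqrt(431.44) = 20.7711
Z = (x - mean) / std
= (42 - 65.6) / 20.7711
= -23.6 / 20.7711
= -1.14

-1.14


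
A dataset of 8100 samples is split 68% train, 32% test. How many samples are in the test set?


Train samples = 8100 * 68% = 5508
Test samples = 8100 - 5508
= 2592

2592


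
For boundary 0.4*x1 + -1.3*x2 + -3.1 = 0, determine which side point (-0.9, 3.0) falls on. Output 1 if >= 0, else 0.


Compute 0.4 * -0.9 + -1.3 * 3.0 + -3.1
= -0.36 + -3.9 + -3.1
= -7.36
Since -7.36 < 0, the point is on the negative side.

0


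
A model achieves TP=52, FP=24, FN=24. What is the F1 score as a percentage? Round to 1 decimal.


Precision = TP / (TP + FP) = 52 / 76 = 0.6842
Recall = TP / (TP + FN) = 52 / 76 = 0.6842
F1 = 2 * P * R / (P + R)
= 2 * 0.6842 * 0.6842 / (0.6842 + 0.6842)
= 0.9363 / 1.3684
= 0.6842
As percentage: 68.4%

68.4


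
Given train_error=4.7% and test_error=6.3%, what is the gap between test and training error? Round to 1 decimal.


Generalization gap = test_error - train_error
= 6.3 - 4.7
= 1.6%
A small gap suggests good generalization.

1.6


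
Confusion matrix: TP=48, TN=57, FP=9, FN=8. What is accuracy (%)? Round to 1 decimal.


Accuracy = (TP + TN) / (TP + TN + FP + FN) * 100
= (48 + 57) / (48 + 57 + 9 + 8)
= 105 / 122
= 0.8607
= 86.1%

86.1


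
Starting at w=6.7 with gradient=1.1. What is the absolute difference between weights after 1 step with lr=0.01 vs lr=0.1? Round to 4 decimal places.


With lr=0.01: w_new = 6.7 - 0.01 * 1.1 = 6.689
With lr=0.1: w_new = 6.7 - 0.1 * 1.1 = 6.59
Absolute difference = |6.689 - 6.59|
= 0.0990

0.0990


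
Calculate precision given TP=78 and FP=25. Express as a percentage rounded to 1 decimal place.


Precision = TP / (TP + FP) * 100
= 78 / (78 + 25)
= 78 / 103
= 0.7573
= 75.7%

75.7


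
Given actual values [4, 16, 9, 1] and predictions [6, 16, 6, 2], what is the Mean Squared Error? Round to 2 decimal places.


Differences: [-2, 0, 3, -1]
Squared errors: [4, 0, 9, 1]
Sum of squared errors = 14
MSE = 14 / 4 = 3.50

3.50


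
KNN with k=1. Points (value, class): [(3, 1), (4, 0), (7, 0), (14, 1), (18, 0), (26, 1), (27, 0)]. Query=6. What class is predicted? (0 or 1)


Distances from query 6:
Point 7 (class 0): distance = 1
K=1 nearest neighbors: classes = [0]
Votes for class 1: 0 / 1
Majority vote => class 0

0


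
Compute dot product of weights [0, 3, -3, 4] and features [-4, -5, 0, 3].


Element-wise products:
0 * -4 = 0
3 * -5 = -15
-3 * 0 = 0
4 * 3 = 12
Sum = 0 + -15 + 0 + 12
= -3

-3


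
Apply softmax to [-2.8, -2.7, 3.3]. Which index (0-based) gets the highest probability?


Softmax is a monotonic transformation, so it preserves the argmax.
We need to find the index of the maximum logit.
Index 0: -2.8
Index 1: -2.7
Index 2: 3.3
Maximum logit = 3.3 at index 2

2


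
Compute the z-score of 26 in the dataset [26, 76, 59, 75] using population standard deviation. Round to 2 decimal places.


Mean = (26 + 76 + 59 + 75) / 4 = 59.0
Variance = sum((x_i - mean)^2) / n = 408.5
Std = sqrt(408.5) = 20.2114
Z = (x - mean) / std
= (26 - 59.0) / 20.2114
= -33.0 / 20.2114
= -1.63

-1.63


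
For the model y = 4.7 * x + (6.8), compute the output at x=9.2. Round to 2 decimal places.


y = 4.7 * 9.2 + (6.8)
= 43.24 + (6.8)
= 50.04

50.04


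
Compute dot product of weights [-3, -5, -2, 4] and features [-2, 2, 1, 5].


Element-wise products:
-3 * -2 = 6
-5 * 2 = -10
-2 * 1 = -2
4 * 5 = 20
Sum = 6 + -10 + -2 + 20
= 14

14


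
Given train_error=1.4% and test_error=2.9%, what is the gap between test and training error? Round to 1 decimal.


Generalization gap = test_error - train_error
= 2.9 - 1.4
= 1.5%
A small gap suggests good generalization.

1.5


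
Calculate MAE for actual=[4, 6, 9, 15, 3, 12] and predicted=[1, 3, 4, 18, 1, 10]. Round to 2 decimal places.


Absolute errors: [3, 3, 5, 3, 2, 2]
Sum of absolute errors = 18
MAE = 18 / 6 = 3.00

3.00


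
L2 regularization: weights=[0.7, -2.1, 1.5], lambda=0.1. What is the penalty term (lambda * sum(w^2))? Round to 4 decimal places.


Squaring each weight:
0.7^2 = 0.49
(-2.1)^2 = 4.41
1.5^2 = 2.25
Sum of squares = 7.15
Penalty = 0.1 * 7.15 = 0.7150

0.7150


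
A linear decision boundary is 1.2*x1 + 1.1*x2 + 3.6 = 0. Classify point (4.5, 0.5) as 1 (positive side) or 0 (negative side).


Compute 1.2 * 4.5 + 1.1 * 0.5 + 3.6
= 5.4 + 0.55 + 3.6
= 9.55
Since 9.55 >= 0, the point is on the positive side.

1


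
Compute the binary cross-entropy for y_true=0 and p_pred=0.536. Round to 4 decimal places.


For y=0: Loss = -log(1-p)
= -log(1 - 0.536)
= -log(0.464)
= -(-0.7679)
= 0.7679

0.7679


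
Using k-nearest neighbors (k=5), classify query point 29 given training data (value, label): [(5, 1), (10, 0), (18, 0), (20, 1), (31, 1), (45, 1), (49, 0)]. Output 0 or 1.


Distances from query 29:
Point 31 (class 1): distance = 2
Point 20 (class 1): distance = 9
Point 18 (class 0): distance = 11
Point 45 (class 1): distance = 16
Point 10 (class 0): distance = 19
K=5 nearest neighbors: classes = [1, 1, 0, 1, 0]
Votes for class 1: 3 / 5
Majority vote => class 1

1


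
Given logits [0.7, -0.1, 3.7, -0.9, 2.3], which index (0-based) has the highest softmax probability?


Softmax is a monotonic transformation, so it preserves the argmax.
We need to find the index of the maximum logit.
Index 0: 0.7
Index 1: -0.1
Index 2: 3.7
Index 3: -0.9
Index 4: 2.3
Maximum logit = 3.7 at index 2

2


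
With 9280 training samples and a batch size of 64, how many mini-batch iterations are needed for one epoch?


Iterations per epoch = dataset_size / batch_size
= 9280 / 64
= 145

145


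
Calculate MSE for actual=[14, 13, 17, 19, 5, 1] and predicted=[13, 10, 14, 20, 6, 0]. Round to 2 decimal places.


Differences: [1, 3, 3, -1, -1, 1]
Squared errors: [1, 9, 9, 1, 1, 1]
Sum of squared errors = 22
MSE = 22 / 6 = 3.67

3.67


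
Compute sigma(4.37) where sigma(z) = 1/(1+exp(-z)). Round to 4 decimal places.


sigmoid(z) = 1 / (1 + exp(-z))
exp(-(4.37)) = exp(-4.37) = 0.0127
1 + 0.0127 = 1.0127
1 / 1.0127 = 0.9875

0.9875


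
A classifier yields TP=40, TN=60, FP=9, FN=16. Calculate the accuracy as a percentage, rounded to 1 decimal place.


Accuracy = (TP + TN) / (TP + TN + FP + FN) * 100
= (40 + 60) / (40 + 60 + 9 + 16)
= 100 / 125
= 0.8
= 80.0%

80.0


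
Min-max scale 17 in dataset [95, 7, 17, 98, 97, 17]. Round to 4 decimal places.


Min = 7, Max = 98
Range = 98 - 7 = 91
Scaled = (x - min) / (max - min)
= (17 - 7) / 91
= 10 / 91
= 0.1099

0.1099


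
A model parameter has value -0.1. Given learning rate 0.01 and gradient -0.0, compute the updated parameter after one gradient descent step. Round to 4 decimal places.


w_new = w_old - lr * gradient
= -0.1 - 0.01 * -0.0
= -0.1 - (-0.0)
= -0.1000

-0.1000


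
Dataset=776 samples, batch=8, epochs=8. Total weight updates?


Iterations per epoch = 776 / 8 = 97
Total updates = iterations_per_epoch * epochs
= 97 * 8
= 776

776


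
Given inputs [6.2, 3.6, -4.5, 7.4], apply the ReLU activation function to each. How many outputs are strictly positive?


ReLU(x) = max(0, x) for each element:
ReLU(6.2) = 6.2
ReLU(3.6) = 3.6
ReLU(-4.5) = 0
ReLU(7.4) = 7.4
Active neurons (>0): 3

3


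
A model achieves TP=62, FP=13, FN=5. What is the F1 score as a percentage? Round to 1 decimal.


Precision = TP / (TP + FP) = 62 / 75 = 0.8267
Recall = TP / (TP + FN) = 62 / 67 = 0.9254
F1 = 2 * P * R / (P + R)
= 2 * 0.8267 * 0.9254 / (0.8267 + 0.9254)
= 1.53 / 1.752
= 0.8732
As percentage: 87.3%

87.3


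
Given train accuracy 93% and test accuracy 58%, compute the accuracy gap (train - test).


Gap = train_accuracy - test_accuracy
= 93 - 58
= 35%
This large gap strongly indicates overfitting.

35


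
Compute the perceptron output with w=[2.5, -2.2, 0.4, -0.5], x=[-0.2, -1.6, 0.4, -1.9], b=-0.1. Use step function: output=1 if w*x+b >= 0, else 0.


z = w . x + b
= 2.5*-0.2 + -2.2*-1.6 + 0.4*0.4 + -0.5*-1.9 + -0.1
= -0.5 + 3.52 + 0.16 + 0.95 + -0.1
= 4.13 + -0.1
= 4.03
Since z = 4.03 >= 0, output = 1

1


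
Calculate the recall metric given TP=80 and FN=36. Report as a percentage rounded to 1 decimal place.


Recall = TP / (TP + FN) * 100
= 80 / (80 + 36)
= 80 / 116
= 0.6897
= 69.0%

69.0


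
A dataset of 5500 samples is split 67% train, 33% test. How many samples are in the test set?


Train samples = 5500 * 67% = 3685
Test samples = 5500 - 3685
= 1815

1815


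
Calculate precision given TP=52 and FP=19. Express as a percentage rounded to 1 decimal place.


Precision = TP / (TP + FP) * 100
= 52 / (52 + 19)
= 52 / 71
= 0.7324
= 73.2%

73.2


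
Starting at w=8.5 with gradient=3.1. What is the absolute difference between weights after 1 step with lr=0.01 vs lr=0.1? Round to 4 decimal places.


With lr=0.01: w_new = 8.5 - 0.01 * 3.1 = 8.469
With lr=0.1: w_new = 8.5 - 0.1 * 3.1 = 8.19
Absolute difference = |8.469 - 8.19|
= 0.2790

0.2790


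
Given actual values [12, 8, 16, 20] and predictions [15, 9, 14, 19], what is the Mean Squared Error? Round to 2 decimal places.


Differences: [-3, -1, 2, 1]
Squared errors: [9, 1, 4, 1]
Sum of squared errors = 15
MSE = 15 / 4 = 3.75

3.75


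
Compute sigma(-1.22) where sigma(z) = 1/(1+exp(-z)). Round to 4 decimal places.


sigmoid(z) = 1 / (1 + exp(-z))
exp(-(-1.22)) = exp(1.22) = 3.3872
1 + 3.3872 = 4.3872
1 / 4.3872 = 0.2279

0.2279


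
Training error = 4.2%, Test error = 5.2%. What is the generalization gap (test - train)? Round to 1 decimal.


Generalization gap = test_error - train_error
= 5.2 - 4.2
= 1.0%
A small gap suggests good generalization.

1.0


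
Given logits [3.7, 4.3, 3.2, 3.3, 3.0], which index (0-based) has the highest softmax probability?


Softmax is a monotonic transformation, so it preserves the argmax.
We need to find the index of the maximum logit.
Index 0: 3.7
Index 1: 4.3
Index 2: 3.2
Index 3: 3.3
Index 4: 3.0
Maximum logit = 4.3 at index 1

1


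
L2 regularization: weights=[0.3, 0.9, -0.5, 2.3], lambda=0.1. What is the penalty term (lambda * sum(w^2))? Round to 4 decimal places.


Squaring each weight:
0.3^2 = 0.09
0.9^2 = 0.81
(-0.5)^2 = 0.25
2.3^2 = 5.29
Sum of squares = 6.44
Penalty = 0.1 * 6.44 = 0.6440

0.6440


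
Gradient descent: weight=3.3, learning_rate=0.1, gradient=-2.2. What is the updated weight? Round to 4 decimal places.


w_new = w_old - lr * gradient
= 3.3 - 0.1 * -2.2
= 3.3 - (-0.22)
= 3.5200

3.5200


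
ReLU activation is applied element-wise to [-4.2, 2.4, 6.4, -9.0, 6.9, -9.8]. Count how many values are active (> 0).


ReLU(x) = max(0, x) for each element:
ReLU(-4.2) = 0
ReLU(2.4) = 2.4
ReLU(6.4) = 6.4
ReLU(-9.0) = 0
ReLU(6.9) = 6.9
ReLU(-9.8) = 0
Active neurons (>0): 3

3


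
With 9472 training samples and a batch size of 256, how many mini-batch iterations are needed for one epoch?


Iterations per epoch = dataset_size / batch_size
= 9472 / 256
= 37

37


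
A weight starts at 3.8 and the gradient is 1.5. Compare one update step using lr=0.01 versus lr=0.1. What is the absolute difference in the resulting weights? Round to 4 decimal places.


With lr=0.01: w_new = 3.8 - 0.01 * 1.5 = 3.785
With lr=0.1: w_new = 3.8 - 0.1 * 1.5 = 3.65
Absolute difference = |3.785 - 3.65|
= 0.1350

0.1350


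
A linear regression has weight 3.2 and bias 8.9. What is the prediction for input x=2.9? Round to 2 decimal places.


y = 3.2 * 2.9 + (8.9)
= 9.28 + (8.9)
= 18.18

18.18


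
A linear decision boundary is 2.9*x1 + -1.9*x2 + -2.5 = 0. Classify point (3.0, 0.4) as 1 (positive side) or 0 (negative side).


Compute 2.9 * 3.0 + -1.9 * 0.4 + -2.5
= 8.7 + -0.76 + -2.5
= 5.44
Since 5.44 >= 0, the point is on the positive side.

1


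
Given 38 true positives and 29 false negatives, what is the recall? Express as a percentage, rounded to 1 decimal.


Recall = TP / (TP + FN) * 100
= 38 / (38 + 29)
= 38 / 67
= 0.5672
= 56.7%

56.7


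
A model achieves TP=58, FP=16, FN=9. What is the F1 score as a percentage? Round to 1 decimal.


Precision = TP / (TP + FP) = 58 / 74 = 0.7838
Recall = TP / (TP + FN) = 58 / 67 = 0.8657
F1 = 2 * P * R / (P + R)
= 2 * 0.7838 * 0.8657 / (0.7838 + 0.8657)
= 1.357 / 1.6495
= 0.8227
As percentage: 82.3%

82.3


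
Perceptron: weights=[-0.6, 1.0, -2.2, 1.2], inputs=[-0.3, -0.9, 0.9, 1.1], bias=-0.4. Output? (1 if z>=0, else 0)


z = w . x + b
= -0.6*-0.3 + 1.0*-0.9 + -2.2*0.9 + 1.2*1.1 + -0.4
= 0.18 + -0.9 + -1.98 + 1.32 + -0.4
= -1.38 + -0.4
= -1.78
Since z = -1.78 < 0, output = 0

0


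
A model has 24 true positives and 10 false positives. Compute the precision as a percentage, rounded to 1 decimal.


Precision = TP / (TP + FP) * 100
= 24 / (24 + 10)
= 24 / 34
= 0.7059
= 70.6%

70.6


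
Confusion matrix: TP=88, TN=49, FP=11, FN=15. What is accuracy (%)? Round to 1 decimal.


Accuracy = (TP + TN) / (TP + TN + FP + FN) * 100
= (88 + 49) / (88 + 49 + 11 + 15)
= 137 / 163
= 0.8405
= 84.0%

84.0


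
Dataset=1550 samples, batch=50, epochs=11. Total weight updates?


Iterations per epoch = 1550 / 50 = 31
Total updates = iterations_per_epoch * epochs
= 31 * 11
= 341

341


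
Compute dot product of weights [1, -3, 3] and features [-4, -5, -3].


Element-wise products:
1 * -4 = -4
-3 * -5 = 15
3 * -3 = -9
Sum = -4 + 15 + -9
= 2

2


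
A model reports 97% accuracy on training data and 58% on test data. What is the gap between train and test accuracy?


Gap = train_accuracy - test_accuracy
= 97 - 58
= 39%
This large gap strongly indicates overfitting.

39


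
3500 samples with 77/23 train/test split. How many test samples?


Train samples = 3500 * 77% = 2695
Test samples = 3500 - 2695
= 805

805


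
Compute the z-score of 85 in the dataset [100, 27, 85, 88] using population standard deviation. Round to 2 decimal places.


Mean = (100 + 27 + 85 + 88) / 4 = 75.0
Variance = sum((x_i - mean)^2) / n = 799.5
Std = sqrt(799.5) = 28.2754
Z = (x - mean) / std
= (85 - 75.0) / 28.2754
= 10.0 / 28.2754
= 0.35

0.35


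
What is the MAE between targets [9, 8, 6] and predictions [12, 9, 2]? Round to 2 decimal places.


Absolute errors: [3, 1, 4]
Sum of absolute errors = 8
MAE = 8 / 3 = 2.67

2.67


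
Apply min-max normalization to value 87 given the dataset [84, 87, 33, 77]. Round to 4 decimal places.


Min = 33, Max = 87
Range = 87 - 33 = 54
Scaled = (x - min) / (max - min)
= (87 - 33) / 54
= 54 / 54
= 1.0000

1.0000


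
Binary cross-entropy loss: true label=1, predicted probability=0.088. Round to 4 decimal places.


For y=1: Loss = -log(p)
= -log(0.088)
= -(-2.4304)
= 2.4304

2.4304


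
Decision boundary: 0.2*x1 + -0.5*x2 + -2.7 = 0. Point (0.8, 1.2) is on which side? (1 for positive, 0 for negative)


Compute 0.2 * 0.8 + -0.5 * 1.2 + -2.7
= 0.16 + -0.6 + -2.7
= -3.14
Since -3.14 < 0, the point is on the negative side.

0


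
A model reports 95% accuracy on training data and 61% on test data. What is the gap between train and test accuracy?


Gap = train_accuracy - test_accuracy
= 95 - 61
= 34%
This large gap strongly indicates overfitting.

34


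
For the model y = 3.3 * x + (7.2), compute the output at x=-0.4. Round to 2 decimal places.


y = 3.3 * -0.4 + (7.2)
= -1.32 + (7.2)
= 5.88

5.88


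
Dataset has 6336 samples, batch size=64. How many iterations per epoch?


Iterations per epoch = dataset_size / batch_size
= 6336 / 64
= 99

99


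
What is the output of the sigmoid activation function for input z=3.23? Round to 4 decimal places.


sigmoid(z) = 1 / (1 + exp(-z))
exp(-(3.23)) = exp(-3.23) = 0.0396
1 + 0.0396 = 1.0396
1 / 1.0396 = 0.9619

0.9619


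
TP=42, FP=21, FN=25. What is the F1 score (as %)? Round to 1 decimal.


Precision = TP / (TP + FP) = 42 / 63 = 0.6667
Recall = TP / (TP + FN) = 42 / 67 = 0.6269
F1 = 2 * P * R / (P + R)
= 2 * 0.6667 * 0.6269 / (0.6667 + 0.6269)
= 0.8358 / 1.2935
= 0.6462
As percentage: 64.6%

64.6


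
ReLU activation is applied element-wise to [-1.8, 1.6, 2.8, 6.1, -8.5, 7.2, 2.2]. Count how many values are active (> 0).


ReLU(x) = max(0, x) for each element:
ReLU(-1.8) = 0
ReLU(1.6) = 1.6
ReLU(2.8) = 2.8
ReLU(6.1) = 6.1
ReLU(-8.5) = 0
ReLU(7.2) = 7.2
ReLU(2.2) = 2.2
Active neurons (>0): 5

5


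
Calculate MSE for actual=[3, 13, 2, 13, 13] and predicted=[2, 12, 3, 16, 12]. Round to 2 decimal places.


Differences: [1, 1, -1, -3, 1]
Squared errors: [1, 1, 1, 9, 1]
Sum of squared errors = 13
MSE = 13 / 5 = 2.60

2.60


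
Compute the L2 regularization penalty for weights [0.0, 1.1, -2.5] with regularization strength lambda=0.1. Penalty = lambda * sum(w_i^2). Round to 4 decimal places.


Squaring each weight:
0.0^2 = 0.0
1.1^2 = 1.21
(-2.5)^2 = 6.25
Sum of squares = 7.46
Penalty = 0.1 * 7.46 = 0.7460

0.7460


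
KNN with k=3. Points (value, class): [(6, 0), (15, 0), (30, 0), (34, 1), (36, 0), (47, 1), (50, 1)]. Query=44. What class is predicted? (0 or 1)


Distances from query 44:
Point 47 (class 1): distance = 3
Point 50 (class 1): distance = 6
Point 36 (class 0): distance = 8
K=3 nearest neighbors: classes = [1, 1, 0]
Votes for class 1: 2 / 3
Majority vote => class 1

1


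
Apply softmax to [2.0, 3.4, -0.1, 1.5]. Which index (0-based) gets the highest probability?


Softmax is a monotonic transformation, so it preserves the argmax.
We need to find the index of the maximum logit.
Index 0: 2.0
Index 1: 3.4
Index 2: -0.1
Index 3: 1.5
Maximum logit = 3.4 at index 1

1


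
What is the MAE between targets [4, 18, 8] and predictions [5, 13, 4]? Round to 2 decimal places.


Absolute errors: [1, 5, 4]
Sum of absolute errors = 10
MAE = 10 / 3 = 3.33

3.33


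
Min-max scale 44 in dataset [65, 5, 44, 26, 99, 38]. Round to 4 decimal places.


Min = 5, Max = 99
Range = 99 - 5 = 94
Scaled = (x - min) / (max - min)
= (44 - 5) / 94
= 39 / 94
= 0.4149

0.4149


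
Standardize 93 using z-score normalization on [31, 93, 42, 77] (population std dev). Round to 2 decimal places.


Mean = (31 + 93 + 42 + 77) / 4 = 60.75
Variance = sum((x_i - mean)^2) / n = 635.1875
Std = sqrt(635.1875) = 25.2029
Z = (x - mean) / std
= (93 - 60.75) / 25.2029
= 32.25 / 25.2029
= 1.28

1.28


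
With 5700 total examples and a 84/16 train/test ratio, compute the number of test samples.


Train samples = 5700 * 84% = 4788
Test samples = 5700 - 4788
= 912

912


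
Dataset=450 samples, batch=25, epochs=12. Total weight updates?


Iterations per epoch = 450 / 25 = 18
Total updates = iterations_per_epoch * epochs
= 18 * 12
= 216

216


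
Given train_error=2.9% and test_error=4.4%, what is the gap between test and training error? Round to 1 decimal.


Generalization gap = test_error - train_error
= 4.4 - 2.9
= 1.5%
A small gap suggests good generalization.

1.5


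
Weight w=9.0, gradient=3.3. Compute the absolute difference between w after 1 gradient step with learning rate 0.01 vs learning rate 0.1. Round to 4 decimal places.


With lr=0.01: w_new = 9.0 - 0.01 * 3.3 = 8.967
With lr=0.1: w_new = 9.0 - 0.1 * 3.3 = 8.67
Absolute difference = |8.967 - 8.67|
= 0.2970

0.2970


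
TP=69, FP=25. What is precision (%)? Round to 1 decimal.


Precision = TP / (TP + FP) * 100
= 69 / (69 + 25)
= 69 / 94
= 0.734
= 73.4%

73.4


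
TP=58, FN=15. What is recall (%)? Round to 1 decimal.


Recall = TP / (TP + FN) * 100
= 58 / (58 + 15)
= 58 / 73
= 0.7945
= 79.5%

79.5


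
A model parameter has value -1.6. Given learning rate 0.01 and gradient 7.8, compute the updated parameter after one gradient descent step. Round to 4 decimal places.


w_new = w_old - lr * gradient
= -1.6 - 0.01 * 7.8
= -1.6 - (0.078)
= -1.6780

-1.6780


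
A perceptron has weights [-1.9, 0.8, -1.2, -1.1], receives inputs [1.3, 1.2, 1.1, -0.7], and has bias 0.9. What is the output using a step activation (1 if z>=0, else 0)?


z = w . x + b
= -1.9*1.3 + 0.8*1.2 + -1.2*1.1 + -1.1*-0.7 + 0.9
= -2.47 + 0.96 + -1.32 + 0.77 + 0.9
= -2.06 + 0.9
= -1.16
Since z = -1.16 < 0, output = 0

0


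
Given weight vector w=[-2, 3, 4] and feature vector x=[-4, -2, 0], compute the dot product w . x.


Element-wise products:
-2 * -4 = 8
3 * -2 = -6
4 * 0 = 0
Sum = 8 + -6 + 0
= 2

2


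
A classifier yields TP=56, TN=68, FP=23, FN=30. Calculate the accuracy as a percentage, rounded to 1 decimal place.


Accuracy = (TP + TN) / (TP + TN + FP + FN) * 100
= (56 + 68) / (56 + 68 + 23 + 30)
= 124 / 177
= 0.7006
= 70.1%

70.1


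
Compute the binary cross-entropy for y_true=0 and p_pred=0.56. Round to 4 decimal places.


For y=0: Loss = -log(1-p)
= -log(1 - 0.56)
= -log(0.44)
= -(-0.821)
= 0.8210

0.8210


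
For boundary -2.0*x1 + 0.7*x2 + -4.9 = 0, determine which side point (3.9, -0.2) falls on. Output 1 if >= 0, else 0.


Compute -2.0 * 3.9 + 0.7 * -0.2 + -4.9
= -7.8 + -0.14 + -4.9
= -12.84
Since -12.84 < 0, the point is on the negative side.

0


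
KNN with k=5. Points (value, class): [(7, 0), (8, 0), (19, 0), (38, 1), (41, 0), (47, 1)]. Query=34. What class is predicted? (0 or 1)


Distances from query 34:
Point 38 (class 1): distance = 4
Point 41 (class 0): distance = 7
Point 47 (class 1): distance = 13
Point 19 (class 0): distance = 15
Point 8 (class 0): distance = 26
K=5 nearest neighbors: classes = [1, 0, 1, 0, 0]
Votes for class 1: 2 / 5
Majority vote => class 0

0


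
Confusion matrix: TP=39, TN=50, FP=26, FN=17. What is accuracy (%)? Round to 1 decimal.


Accuracy = (TP + TN) / (TP + TN + FP + FN) * 100
= (39 + 50) / (39 + 50 + 26 + 17)
= 89 / 132
= 0.6742
= 67.4%

67.4


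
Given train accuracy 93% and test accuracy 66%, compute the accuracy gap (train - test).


Gap = train_accuracy - test_accuracy
= 93 - 66
= 27%
This large gap strongly indicates overfitting.

27


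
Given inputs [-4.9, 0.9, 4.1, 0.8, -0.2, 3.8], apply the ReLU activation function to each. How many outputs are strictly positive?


ReLU(x) = max(0, x) for each element:
ReLU(-4.9) = 0
ReLU(0.9) = 0.9
ReLU(4.1) = 4.1
ReLU(0.8) = 0.8
ReLU(-0.2) = 0
ReLU(3.8) = 3.8
Active neurons (>0): 4

4


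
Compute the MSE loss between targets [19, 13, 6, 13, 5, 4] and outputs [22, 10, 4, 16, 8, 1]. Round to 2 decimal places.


Differences: [-3, 3, 2, -3, -3, 3]
Squared errors: [9, 9, 4, 9, 9, 9]
Sum of squared errors = 49
MSE = 49 / 6 = 8.17

8.17


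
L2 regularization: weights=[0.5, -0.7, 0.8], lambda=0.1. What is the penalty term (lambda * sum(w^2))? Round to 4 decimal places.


Squaring each weight:
0.5^2 = 0.25
(-0.7)^2 = 0.49
0.8^2 = 0.64
Sum of squares = 1.38
Penalty = 0.1 * 1.38 = 0.1380

0.1380


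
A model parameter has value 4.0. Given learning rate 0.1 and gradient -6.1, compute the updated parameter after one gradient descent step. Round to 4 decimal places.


w_new = w_old - lr * gradient
= 4.0 - 0.1 * -6.1
= 4.0 - (-0.61)
= 4.6100

4.6100


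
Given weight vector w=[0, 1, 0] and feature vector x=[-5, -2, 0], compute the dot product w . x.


Element-wise products:
0 * -5 = 0
1 * -2 = -2
0 * 0 = 0
Sum = 0 + -2 + 0
= -2

-2


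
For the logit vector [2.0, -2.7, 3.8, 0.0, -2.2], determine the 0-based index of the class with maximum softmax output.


Softmax is a monotonic transformation, so it preserves the argmax.
We need to find the index of the maximum logit.
Index 0: 2.0
Index 1: -2.7
Index 2: 3.8
Index 3: 0.0
Index 4: -2.2
Maximum logit = 3.8 at index 2

2


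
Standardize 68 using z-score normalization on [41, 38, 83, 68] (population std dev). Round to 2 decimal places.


Mean = (41 + 38 + 83 + 68) / 4 = 57.5
Variance = sum((x_i - mean)^2) / n = 353.25
Std = sqrt(353.25) = 18.7949
Z = (x - mean) / std
= (68 - 57.5) / 18.7949
= 10.5 / 18.7949
= 0.56

0.56
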